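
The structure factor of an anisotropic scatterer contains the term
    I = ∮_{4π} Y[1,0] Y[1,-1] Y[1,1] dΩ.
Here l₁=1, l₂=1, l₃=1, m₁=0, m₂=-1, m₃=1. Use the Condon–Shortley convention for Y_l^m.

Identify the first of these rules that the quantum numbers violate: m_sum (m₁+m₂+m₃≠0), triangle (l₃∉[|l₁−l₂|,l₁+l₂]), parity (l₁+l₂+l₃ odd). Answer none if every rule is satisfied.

parity

m₁+m₂+m₃ = 0 − 1 + 1 = 0  ✓
triangle: |1−1|=0 ≤ l₃=1 ≤ 1+1=2  ✓
parity: l₁+l₂+l₃ = 3 is odd  ✗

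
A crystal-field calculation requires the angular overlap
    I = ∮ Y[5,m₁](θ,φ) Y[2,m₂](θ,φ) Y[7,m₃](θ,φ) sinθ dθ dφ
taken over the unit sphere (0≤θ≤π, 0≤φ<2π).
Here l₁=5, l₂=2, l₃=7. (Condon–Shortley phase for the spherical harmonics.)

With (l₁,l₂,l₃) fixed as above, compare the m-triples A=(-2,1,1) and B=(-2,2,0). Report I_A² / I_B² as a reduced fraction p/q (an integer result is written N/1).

Shared (l₁,l₂,l₃)=(5,2,7): N and (l;000)² cancel in I_A²/I_B².
A: Δ = 0!·10!·4!/15! = 1/15015; Racah Σ t=0..0: t=0:+1/181440 = 1/181440; ⇒ 3j(5 2 7; -2 1 1)² = 32/3003, sgn +1
B: Δ = 0!·10!·4!/15! = 1/15015; Racah Σ t=0..0: t=0:+1/725760 = 1/725760; ⇒ 3j(5 2 7; -2 2 0)² = 1/429, sgn -1
I_A²/I_B² = (32/3003)/(1/429) = 32/7

32/7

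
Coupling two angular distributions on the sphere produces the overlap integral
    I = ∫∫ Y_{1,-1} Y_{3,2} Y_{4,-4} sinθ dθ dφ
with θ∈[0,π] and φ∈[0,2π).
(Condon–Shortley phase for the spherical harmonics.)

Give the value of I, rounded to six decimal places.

-1 + 2 − 4 = -3 ≠ 0: azimuthal integral kills it; I = 0

0.000000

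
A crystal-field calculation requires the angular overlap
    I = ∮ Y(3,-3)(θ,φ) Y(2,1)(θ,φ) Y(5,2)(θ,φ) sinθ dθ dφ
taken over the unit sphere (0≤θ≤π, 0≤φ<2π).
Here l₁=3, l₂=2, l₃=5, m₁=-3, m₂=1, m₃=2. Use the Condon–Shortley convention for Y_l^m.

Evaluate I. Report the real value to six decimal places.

m-sum 0 ✓  L=10 even ✓  1≤5≤5 ✓
Π(2lᵢ+1) = 7×5×11 = 385
triangle coeff Δ(3,2,5) = 1/2310
Σ_t [0,0]: t=0:+1/144 = 1/144
(3j)²=10/231 [(3 2 5; 0 0 0)], sign=-1
Σ_t [0,0]: t=0:+1/4320 = 1/4320
(3j)²=1/330 [(3 2 5; -3 1 2)], sign=-1
⇒ 4πI² = 5/99
I = (+1)√(5/99/(4π)) = 0.06339609

0.063396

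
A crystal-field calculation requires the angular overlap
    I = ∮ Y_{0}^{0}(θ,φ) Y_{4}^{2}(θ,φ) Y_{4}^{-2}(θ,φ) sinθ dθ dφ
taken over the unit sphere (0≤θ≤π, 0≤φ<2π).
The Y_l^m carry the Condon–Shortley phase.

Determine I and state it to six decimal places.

0.282095

Rules hold: Σm=0, L=8 even, 4≤4≤4.
N = 1·9·9 = 81
Δ = 0!·0!·8!/9! = 1/9
Racah Σ t=0..0: t=0:+1/576 = 1/576
⇒ 3j(0 4 4; 0 0 0)² = 1/9, sgn +1
Racah Σ t=0..0: t=0:+1/1440 = 1/1440
⇒ 3j(0 4 4; 0 2 -2)² = 1/9, sgn +1
4πI² = N·(3j₀)²·(3jₘ)² = 1/1
I = +1·√(1/4π) = 0.28209479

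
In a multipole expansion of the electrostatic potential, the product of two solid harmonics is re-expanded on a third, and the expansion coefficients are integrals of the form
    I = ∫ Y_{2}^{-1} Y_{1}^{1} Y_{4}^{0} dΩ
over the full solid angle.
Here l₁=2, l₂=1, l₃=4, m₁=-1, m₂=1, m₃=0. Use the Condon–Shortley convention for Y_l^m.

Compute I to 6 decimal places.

l₃=4 ∉ [1,3] — triangle fails ⇒ I = 0

0.000000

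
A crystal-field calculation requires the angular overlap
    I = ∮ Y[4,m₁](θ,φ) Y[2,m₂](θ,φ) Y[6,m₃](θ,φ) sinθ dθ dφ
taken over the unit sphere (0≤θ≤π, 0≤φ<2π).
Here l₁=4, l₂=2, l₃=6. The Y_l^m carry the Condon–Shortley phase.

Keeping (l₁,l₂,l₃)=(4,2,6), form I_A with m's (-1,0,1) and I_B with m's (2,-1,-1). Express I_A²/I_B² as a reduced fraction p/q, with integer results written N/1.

Same 4,2,6: normalisation and zero-m 3j drop out of the ratio.
A: Δ: 0! 8! 4! / 13! → 1/6435; sum: t=0:+1/2880 = 1/2880; 3j²(4 2 6; -1 0 1) = Δ·Π!·Σ² = 14/429  (sign -1)
B: Δ: 0! 8! 4! / 13! → 1/6435; sum: t=0:+1/8640 = 1/8640; 3j²(4 2 6; 2 -1 -1) = Δ·Π!·Σ² = 14/1287  (sign -1)
I_A²/I_B² = (14/429)/(14/1287) = 3/1

3/1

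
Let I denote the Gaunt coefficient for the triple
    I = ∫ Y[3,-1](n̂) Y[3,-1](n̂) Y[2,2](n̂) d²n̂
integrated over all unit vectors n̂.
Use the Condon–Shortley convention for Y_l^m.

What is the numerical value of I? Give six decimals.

0.206013

Rules hold: Σm=0, L=8 even, 0≤2≤6.
N = 7·7·5 = 245
Δ = 4!·2!·2!/9! = 1/3780
Racah Σ t=1..3: t=1:−1/24 t=2:+1/4 t=3:−1/24 = 1/6
⇒ 3j(3 3 2; 0 0 0)² = 4/105, sgn +1
Racah Σ t=2..2: t=2:+1/16 = 1/16
⇒ 3j(3 3 2; -1 -1 2)² = 2/35, sgn +1
4πI² = N·(3j₀)²·(3jₘ)² = 8/15
I = +1·√(0.533333/4π) = 0.20601291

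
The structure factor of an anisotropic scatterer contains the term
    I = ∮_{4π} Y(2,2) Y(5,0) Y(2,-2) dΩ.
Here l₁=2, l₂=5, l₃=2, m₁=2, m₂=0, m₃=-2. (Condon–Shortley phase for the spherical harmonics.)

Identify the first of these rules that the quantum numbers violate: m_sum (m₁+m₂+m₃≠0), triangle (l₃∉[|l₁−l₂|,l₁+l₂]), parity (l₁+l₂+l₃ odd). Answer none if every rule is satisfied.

Σmᵢ = 0  ✓
l₃∈[|l₁−l₂|,l₁+l₂]=[3,7], have l₃=2  ✗
Σlᵢ = 9 ⇒ odd

triangle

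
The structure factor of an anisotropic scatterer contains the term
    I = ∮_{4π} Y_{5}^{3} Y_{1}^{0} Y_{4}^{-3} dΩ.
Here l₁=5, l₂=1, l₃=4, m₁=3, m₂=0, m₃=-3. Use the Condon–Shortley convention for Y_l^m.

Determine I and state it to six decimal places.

-0.196426

Rules hold: Σm=0, L=10 even, 4≤4≤6.
N = 11·3·9 = 297
Δ = 2!·8!·0!/11! = 1/495
Racah Σ t=1..1: t=1:−1/576 = -1/576
⇒ 3j(5 1 4; 0 0 0)² = 5/99, sgn -1
Racah Σ t=1..1: t=1:−1/5040 = -1/5040
⇒ 3j(5 1 4; 3 0 -3)² = 16/495, sgn +1
4πI² = N·(3j₀)²·(3jₘ)² = 16/33
I = -1·√(0.484848/4π) = -0.19642560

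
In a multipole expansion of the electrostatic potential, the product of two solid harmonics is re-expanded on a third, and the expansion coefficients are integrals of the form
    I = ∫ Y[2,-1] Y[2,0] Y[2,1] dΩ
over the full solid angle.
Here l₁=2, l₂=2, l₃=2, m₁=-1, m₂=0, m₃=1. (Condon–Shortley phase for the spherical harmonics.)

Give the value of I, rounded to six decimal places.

m-sum 0 ✓  L=6 even ✓  0≤2≤4 ✓
Π(2lᵢ+1) = 5×5×5 = 125
triangle coeff Δ(2,2,2) = 1/630
Σ_t [0,2]: t=0:+1/8 t=1:−1/1 t=2:+1/8 = -3/4
(3j)²=2/35 [(2 2 2; 0 0 0)], sign=-1
Σ_t [1,2]: t=1:−1/2 t=2:+1/4 = -1/4
(3j)²=1/70 [(2 2 2; -1 0 1)], sign=+1
⇒ 4πI² = 5/49
I = (-1)√(5/49/(4π)) = -0.09011188

-0.090112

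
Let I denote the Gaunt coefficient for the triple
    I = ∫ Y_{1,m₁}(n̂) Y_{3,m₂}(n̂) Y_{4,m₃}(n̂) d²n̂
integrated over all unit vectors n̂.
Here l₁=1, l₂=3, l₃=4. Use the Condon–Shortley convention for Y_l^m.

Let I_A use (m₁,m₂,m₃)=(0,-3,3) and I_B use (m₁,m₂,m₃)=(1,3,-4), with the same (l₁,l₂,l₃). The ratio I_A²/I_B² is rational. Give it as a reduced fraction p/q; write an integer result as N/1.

1/4

Shared (l₁,l₂,l₃)=(1,3,4): N and (l;000)² cancel in I_A²/I_B².
A: Δ = 0!·2!·6!/9! = 1/252; Racah Σ t=0..0: t=0:+1/720 = 1/720; ⇒ 3j(1 3 4; 0 -3 3)² = 1/36, sgn -1
B: Δ = 0!·2!·6!/9! = 1/252; Racah Σ t=0..0: t=0:+1/1440 = 1/1440; ⇒ 3j(1 3 4; 1 3 -4)² = 1/9, sgn +1
I_A²/I_B² = (1/36)/(1/9) = 1/4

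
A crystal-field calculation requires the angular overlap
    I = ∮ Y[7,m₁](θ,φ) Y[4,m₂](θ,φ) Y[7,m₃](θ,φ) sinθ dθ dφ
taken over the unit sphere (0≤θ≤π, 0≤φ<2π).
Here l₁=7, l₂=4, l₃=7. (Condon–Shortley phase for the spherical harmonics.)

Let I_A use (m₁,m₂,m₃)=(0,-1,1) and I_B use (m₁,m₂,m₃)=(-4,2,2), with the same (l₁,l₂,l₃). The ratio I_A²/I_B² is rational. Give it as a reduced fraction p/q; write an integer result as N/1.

1134/275

l's match ⇒ only the (l;m) 3-j factors differ between A and B.
A: triangle coeff Δ(7,4,7) = 1/58198140; Σ_t [0,3]: t=0:+1/4354560 t=1:−1/414720 t=2:+1/345600 t=3:−1/2488320 = 1/3225600; (3j)²=81/92378 [(7 4 7; 0 -1 1)], sign=+1
B: triangle coeff Δ(7,4,7) = 1/58198140; Σ_t [2,4]: t=2:+1/34836480 t=3:−1/2903040 t=4:+1/2903040 = 1/34836480; (3j)²=25/117572 [(7 4 7; -4 2 2)], sign=-1
I_A²/I_B² = (81/92378)/(25/117572) = 1134/275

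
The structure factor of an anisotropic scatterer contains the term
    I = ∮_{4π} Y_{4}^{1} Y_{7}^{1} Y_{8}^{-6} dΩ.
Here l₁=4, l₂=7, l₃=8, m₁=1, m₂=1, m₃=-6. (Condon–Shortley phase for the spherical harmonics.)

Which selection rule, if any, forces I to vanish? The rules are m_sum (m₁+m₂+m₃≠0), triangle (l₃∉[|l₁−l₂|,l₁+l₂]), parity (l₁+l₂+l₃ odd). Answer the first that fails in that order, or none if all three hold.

m_sum

m₁+m₂+m₃ = 1 + 1 − 6 = -4  ✗
triangle: |4−7|=3 ≤ l₃=8 ≤ 4+7=11
parity: l₁+l₂+l₃ = 19 is odd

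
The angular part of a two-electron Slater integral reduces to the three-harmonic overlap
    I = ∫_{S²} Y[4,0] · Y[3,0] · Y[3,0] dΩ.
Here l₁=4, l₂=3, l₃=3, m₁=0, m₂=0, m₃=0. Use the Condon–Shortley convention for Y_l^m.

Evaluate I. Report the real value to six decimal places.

Rules hold: Σm=0, L=10 even, 1≤3≤7.
N = 9·7·7 = 441
Δ = 4!·4!·2!/11! = 1/34650
Racah Σ t=1..3: t=1:−1/72 t=2:+1/16 t=3:−1/72 = 5/144
⇒ 3j(4 3 3; 0 0 0)² = 2/77, sgn -1
(m-triple is (0,0,0) — same symbol as above.)
4πI² = N·(3j₀)²·(3jₘ)² = 36/121
I = +1·√(0.297521/4π) = 0.15386989

0.153870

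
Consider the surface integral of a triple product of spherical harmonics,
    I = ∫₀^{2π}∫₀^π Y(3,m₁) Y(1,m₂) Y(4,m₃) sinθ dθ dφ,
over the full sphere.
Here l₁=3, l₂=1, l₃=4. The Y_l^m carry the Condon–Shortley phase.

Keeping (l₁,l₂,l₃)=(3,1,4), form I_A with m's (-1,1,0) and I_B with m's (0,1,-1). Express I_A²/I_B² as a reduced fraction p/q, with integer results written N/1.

3/5

l's match ⇒ only the (l;m) 3-j factors differ between A and B.
A: triangle coeff Δ(3,1,4) = 1/252; Σ_t [0,0]: t=0:+1/96 = 1/96; (3j)²=1/42 [(3 1 4; -1 1 0)], sign=+1
B: triangle coeff Δ(3,1,4) = 1/252; Σ_t [0,0]: t=0:+1/72 = 1/72; (3j)²=5/126 [(3 1 4; 0 1 -1)], sign=-1
I_A²/I_B² = (1/42)/(5/126) = 3/5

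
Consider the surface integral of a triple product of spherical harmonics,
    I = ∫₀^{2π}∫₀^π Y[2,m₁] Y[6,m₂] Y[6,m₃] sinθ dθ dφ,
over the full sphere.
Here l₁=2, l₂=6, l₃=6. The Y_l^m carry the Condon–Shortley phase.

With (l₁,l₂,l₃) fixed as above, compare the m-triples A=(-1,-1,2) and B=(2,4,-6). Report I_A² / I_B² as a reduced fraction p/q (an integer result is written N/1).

15/11

Same 2,6,6: normalisation and zero-m 3j drop out of the ratio.
A: Δ: 2! 2! 10! / 15! → 1/90090; sum: t=1:−1/34560 t=2:+1/60480 = -1/80640; 3j²(2 6 6; -1 -1 2) = Δ·Π!·Σ² = 6/1001  (sign -1)
B: Δ: 2! 2! 10! / 15! → 1/90090; sum: t=0:+1/14515200 = 1/14515200; 3j²(2 6 6; 2 4 -6) = Δ·Π!·Σ² = 2/455  (sign +1)
I_A²/I_B² = (6/1001)/(2/455) = 15/11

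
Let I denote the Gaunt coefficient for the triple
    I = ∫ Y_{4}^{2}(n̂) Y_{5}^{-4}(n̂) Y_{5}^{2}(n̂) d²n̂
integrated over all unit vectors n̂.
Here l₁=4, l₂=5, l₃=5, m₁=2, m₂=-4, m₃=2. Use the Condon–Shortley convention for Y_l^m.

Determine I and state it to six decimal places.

0.118854

Rules hold: Σm=0, L=14 even, 1≤5≤9.
N = 9·11·11 = 1089
Δ = 4!·4!·6!/15! = 1/3153150
Racah Σ t=0..4: t=0:+1/69120 t=1:−1/1728 t=2:+1/576 t=3:−1/1728 t=4:+1/69120 = 7/11520
⇒ 3j(4 5 5; 0 0 0)² = 2/143, sgn -1
Racah Σ t=0..1: t=0:+1/11520 t=1:−1/25920 = 1/20736
⇒ 3j(4 5 5; 2 -4 2)² = 5/429, sgn -1
4πI² = N·(3j₀)²·(3jₘ)² = 30/169
I = +1·√(0.177515/4π) = 0.11885360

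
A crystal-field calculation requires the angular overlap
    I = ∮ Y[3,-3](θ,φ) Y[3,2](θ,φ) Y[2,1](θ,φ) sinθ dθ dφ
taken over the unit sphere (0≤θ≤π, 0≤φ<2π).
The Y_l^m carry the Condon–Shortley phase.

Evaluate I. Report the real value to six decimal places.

-0.210261

Rules hold: Σm=0, L=8 even, 0≤2≤6.
N = 7·7·5 = 245
Δ = 4!·2!·2!/9! = 1/3780
Racah Σ t=1..3: t=1:−1/24 t=2:+1/4 t=3:−1/24 = 1/6
⇒ 3j(3 3 2; 0 0 0)² = 4/105, sgn +1
Racah Σ t=4..4: t=4:+1/48 = 1/48
⇒ 3j(3 3 2; -3 2 1)² = 5/84, sgn -1
4πI² = N·(3j₀)²·(3jₘ)² = 5/9
I = -1·√(0.555556/4π) = -0.21026104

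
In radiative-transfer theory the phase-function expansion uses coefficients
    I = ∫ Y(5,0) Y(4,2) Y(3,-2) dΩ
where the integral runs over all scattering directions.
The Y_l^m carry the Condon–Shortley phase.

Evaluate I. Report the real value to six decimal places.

Rules hold: Σm=0, L=12 even, 1≤3≤9.
N = 11·9·7 = 693
Δ = 6!·4!·2!/13! = 1/180180
Racah Σ t=2..4: t=2:+1/576 t=3:−1/144 t=4:+1/576 = -1/288
⇒ 3j(5 4 3; 0 0 0)² = 20/1001, sgn +1
Racah Σ t=4..5: t=4:+1/576 t=5:−1/2880 = 1/720
⇒ 3j(5 4 3; 0 2 -2)² = 80/3003, sgn -1
4πI² = N·(3j₀)²·(3jₘ)² = 4800/13013
I = -1·√(0.368862/4π) = -0.17132746

-0.171327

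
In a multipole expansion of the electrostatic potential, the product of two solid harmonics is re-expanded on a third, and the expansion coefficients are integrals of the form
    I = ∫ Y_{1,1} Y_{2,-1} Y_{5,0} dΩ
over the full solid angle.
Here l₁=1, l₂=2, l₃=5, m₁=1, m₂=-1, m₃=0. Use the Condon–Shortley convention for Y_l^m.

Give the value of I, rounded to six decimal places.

0.000000

l₃=5 ∉ [1,3] — triangle fails ⇒ I = 0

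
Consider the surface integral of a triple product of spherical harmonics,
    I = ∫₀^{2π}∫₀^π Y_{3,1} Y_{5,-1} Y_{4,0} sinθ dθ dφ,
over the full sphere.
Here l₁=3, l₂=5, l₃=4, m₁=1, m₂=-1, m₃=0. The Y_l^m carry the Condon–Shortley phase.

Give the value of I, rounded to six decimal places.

-0.086020

m-sum 0 ✓  L=12 even ✓  2≤4≤8 ✓
Π(2lᵢ+1) = 7×11×9 = 693
triangle coeff Δ(3,5,4) = 1/180180
Σ_t [1,3]: t=1:−1/576 t=2:+1/144 t=3:−1/576 = 1/288
(3j)²=20/1001 [(3 5 4; 0 0 0)], sign=+1
Σ_t [0,2]: t=0:+1/2304 t=1:−1/216 t=2:+1/384 = -11/6912
(3j)²=11/1638 [(3 5 4; 1 -1 0)], sign=-1
⇒ 4πI² = 110/1183
I = (-1)√(110/1183/(4π)) = -0.08601992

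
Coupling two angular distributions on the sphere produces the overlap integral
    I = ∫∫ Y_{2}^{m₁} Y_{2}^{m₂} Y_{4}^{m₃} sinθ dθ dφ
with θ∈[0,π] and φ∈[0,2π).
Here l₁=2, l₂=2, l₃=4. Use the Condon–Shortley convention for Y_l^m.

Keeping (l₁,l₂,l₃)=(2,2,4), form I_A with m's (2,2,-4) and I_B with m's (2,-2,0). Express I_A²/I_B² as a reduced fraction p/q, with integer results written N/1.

70/1

Shared (l₁,l₂,l₃)=(2,2,4): N and (l;000)² cancel in I_A²/I_B².
A: Δ = 0!·4!·4!/9! = 1/630; Racah Σ t=0..0: t=0:+1/576 = 1/576; ⇒ 3j(2 2 4; 2 2 -4)² = 1/9, sgn +1
B: Δ = 0!·4!·4!/9! = 1/630; Racah Σ t=0..0: t=0:+1/576 = 1/576; ⇒ 3j(2 2 4; 2 -2 0)² = 1/630, sgn +1
I_A²/I_B² = (1/9)/(1/630) = 70/1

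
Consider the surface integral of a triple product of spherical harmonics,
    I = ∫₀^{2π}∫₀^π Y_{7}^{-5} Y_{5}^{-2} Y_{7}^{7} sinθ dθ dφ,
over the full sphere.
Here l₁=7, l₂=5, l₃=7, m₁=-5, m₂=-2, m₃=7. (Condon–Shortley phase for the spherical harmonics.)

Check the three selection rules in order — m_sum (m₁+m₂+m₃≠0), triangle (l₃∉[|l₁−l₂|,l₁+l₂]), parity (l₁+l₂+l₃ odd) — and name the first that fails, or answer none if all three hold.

m₁+m₂+m₃ = -5 − 2 + 7 = 0  ✓
triangle: |7−5|=2 ≤ l₃=7 ≤ 7+5=12  ✓
parity: l₁+l₂+l₃ = 19 is odd  ✗

parity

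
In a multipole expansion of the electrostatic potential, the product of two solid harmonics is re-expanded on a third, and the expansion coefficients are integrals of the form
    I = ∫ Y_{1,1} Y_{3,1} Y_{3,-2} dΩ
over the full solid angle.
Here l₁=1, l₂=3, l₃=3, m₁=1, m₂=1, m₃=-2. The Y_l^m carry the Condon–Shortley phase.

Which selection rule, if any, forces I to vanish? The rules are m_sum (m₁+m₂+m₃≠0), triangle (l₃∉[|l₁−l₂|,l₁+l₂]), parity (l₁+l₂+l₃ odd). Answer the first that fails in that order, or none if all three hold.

parity

azimuthal sum: 1 + 1 − 2 = 0  ✓
2 ≤ 3 ≤ 4 (triangle on l)  ✓
L = 1 + 3 + 3 = 7 (odd)  ✗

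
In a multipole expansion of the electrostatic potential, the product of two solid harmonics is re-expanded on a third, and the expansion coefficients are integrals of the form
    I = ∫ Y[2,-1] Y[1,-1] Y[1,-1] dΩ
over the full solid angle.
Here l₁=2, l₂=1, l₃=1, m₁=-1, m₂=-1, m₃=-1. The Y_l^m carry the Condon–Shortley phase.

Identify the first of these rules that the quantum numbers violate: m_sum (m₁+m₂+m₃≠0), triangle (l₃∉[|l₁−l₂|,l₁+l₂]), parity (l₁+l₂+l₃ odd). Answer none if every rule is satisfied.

m₁+m₂+m₃ = -1 − 1 − 1 = -3  ✗
triangle: |2−1|=1 ≤ l₃=1 ≤ 2+1=3
parity: l₁+l₂+l₃ = 4 is even

m_sum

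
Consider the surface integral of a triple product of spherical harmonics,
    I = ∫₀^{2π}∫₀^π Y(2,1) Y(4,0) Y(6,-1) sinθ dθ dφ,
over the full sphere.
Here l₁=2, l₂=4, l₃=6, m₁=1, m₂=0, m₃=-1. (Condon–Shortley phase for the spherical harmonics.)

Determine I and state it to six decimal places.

-0.210395

Rules hold: Σm=0, L=12 even, 2≤6≤6.
N = 5·9·13 = 585
Δ = 0!·4!·8!/13! = 1/6435
Racah Σ t=0..0: t=0:+1/2304 = 1/2304
⇒ 3j(2 4 6; 0 0 0)² = 5/143, sgn +1
Racah Σ t=0..0: t=0:+1/3456 = 1/3456
⇒ 3j(2 4 6; 1 0 -1)² = 35/1287, sgn -1
4πI² = N·(3j₀)²·(3jₘ)² = 875/1573
I = -1·√(0.556262/4π) = -0.21039467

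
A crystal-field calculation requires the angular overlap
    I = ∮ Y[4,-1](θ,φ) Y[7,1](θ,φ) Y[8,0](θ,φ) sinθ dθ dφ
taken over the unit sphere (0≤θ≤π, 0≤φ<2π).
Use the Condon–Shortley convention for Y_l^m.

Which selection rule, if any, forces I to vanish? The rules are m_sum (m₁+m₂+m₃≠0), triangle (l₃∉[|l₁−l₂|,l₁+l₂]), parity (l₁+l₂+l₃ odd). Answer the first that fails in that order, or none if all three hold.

parity

Σmᵢ = 0  ✓
l₃∈[|l₁−l₂|,l₁+l₂]=[3,11], have l₃=8  ✓
Σlᵢ = 19 ⇒ odd  ✗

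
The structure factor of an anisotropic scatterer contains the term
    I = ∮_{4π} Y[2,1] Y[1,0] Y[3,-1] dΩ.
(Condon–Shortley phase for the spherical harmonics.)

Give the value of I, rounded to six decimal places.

-0.233597

Checks pass: Σm=0; 6 even; l₃=3∈[1,3].
(2·2+1)(2·1+1)(2·3+1) = 105
Δ: 0! 4! 2! / 7! → 1/105
sum: t=0:+1/4 = 1/4
3j²(2 1 3; 0 0 0) = Δ·Π!·Σ² = 3/35  (sign -1)
sum: t=0:+1/6 = 1/6
3j²(2 1 3; 1 0 -1) = Δ·Π!·Σ² = 8/105  (sign +1)
combine: 4πI² = 105·3/35·8/105 = 24/35
take √, sign -1: I = -0.23359668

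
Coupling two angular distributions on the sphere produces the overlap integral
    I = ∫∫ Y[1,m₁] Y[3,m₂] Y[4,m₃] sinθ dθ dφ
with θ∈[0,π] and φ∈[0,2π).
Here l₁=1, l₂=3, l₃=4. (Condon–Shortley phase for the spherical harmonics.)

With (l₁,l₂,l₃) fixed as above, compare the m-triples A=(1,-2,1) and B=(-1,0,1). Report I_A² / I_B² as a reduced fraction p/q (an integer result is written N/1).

Same 1,3,4: normalisation and zero-m 3j drop out of the ratio.
A: Δ: 0! 2! 6! / 9! → 1/252; sum: t=0:+1/240 = 1/240; 3j²(1 3 4; 1 -2 1) = Δ·Π!·Σ² = 1/84  (sign -1)
B: Δ: 0! 2! 6! / 9! → 1/252; sum: t=0:+1/72 = 1/72; 3j²(1 3 4; -1 0 1) = Δ·Π!·Σ² = 5/126  (sign -1)
I_A²/I_B² = (1/84)/(5/126) = 3/10

3/10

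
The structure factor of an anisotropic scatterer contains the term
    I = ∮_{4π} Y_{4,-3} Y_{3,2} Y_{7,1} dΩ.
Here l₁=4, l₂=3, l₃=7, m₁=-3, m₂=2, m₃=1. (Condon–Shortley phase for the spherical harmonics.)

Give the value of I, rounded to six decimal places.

m-sum 0 ✓  L=14 even ✓  1≤7≤7 ✓
Π(2lᵢ+1) = 9×7×15 = 945
triangle coeff Δ(4,3,7) = 1/45045
Σ_t [0,0]: t=0:+1/20736 = 1/20736
(3j)²=35/1287 [(4 3 7; 0 0 0)], sign=-1
Σ_t [0,0]: t=0:+1/604800 = 1/604800
(3j)²=16/15015 [(4 3 7; -3 2 1)], sign=+1
⇒ 4πI² = 560/20449
I = (-1)√(560/20449/(4π)) = -0.04668239

-0.046682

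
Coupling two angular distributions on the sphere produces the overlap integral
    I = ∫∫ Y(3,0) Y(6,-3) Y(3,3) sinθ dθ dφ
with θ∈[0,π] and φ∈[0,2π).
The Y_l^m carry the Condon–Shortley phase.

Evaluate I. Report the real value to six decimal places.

m-sum 0 ✓  L=12 even ✓  3≤3≤9 ✓
Π(2lᵢ+1) = 7×13×7 = 637
triangle coeff Δ(3,6,3) = 1/12012
Σ_t [3,3]: t=3:−1/1296 = -1/1296
(3j)²=100/3003 [(3 6 3; 0 0 0)], sign=+1
Σ_t [3,3]: t=3:−1/25920 = -1/25920
(3j)²=1/143 [(3 6 3; 0 -3 3)], sign=-1
⇒ 4πI² = 700/4719
I = (-1)√(700/4719/(4π)) = -0.10864734

-0.108647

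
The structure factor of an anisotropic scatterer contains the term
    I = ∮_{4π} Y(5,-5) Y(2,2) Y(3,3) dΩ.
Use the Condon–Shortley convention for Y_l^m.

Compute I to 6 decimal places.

-0.347235

Checks pass: Σm=0; 10 even; l₃=3∈[3,7].
(2·5+1)(2·2+1)(2·3+1) = 385
Δ: 4! 6! 0! / 11! → 1/2310
sum: t=2:+1/144 = 1/144
3j²(5 2 3; 0 0 0) = Δ·Π!·Σ² = 10/231  (sign -1)
sum: t=4:+1/17280 = 1/17280
3j²(5 2 3; -5 2 3) = Δ·Π!·Σ² = 1/11  (sign +1)
combine: 4πI² = 385·10/231·1/11 = 50/33
take √, sign -1: I = -0.34723469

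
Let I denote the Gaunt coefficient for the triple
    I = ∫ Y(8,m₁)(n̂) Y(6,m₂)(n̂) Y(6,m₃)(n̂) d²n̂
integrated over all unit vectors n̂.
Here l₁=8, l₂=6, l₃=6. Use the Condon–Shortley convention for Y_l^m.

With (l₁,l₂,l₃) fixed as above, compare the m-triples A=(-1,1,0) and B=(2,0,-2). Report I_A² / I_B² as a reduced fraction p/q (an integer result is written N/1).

100/7

Same 8,6,6: normalisation and zero-m 3j drop out of the ratio.
A: Δ: 8! 8! 4! / 21! → 1/1309458150; sum: t=3:−1/24883200 t=4:+1/2488320 t=5:−1/1658880 t=6:+1/6220800 t=7:−1/174182400 = -1/11612160; 3j²(8 6 6; -1 1 0) = Δ·Π!·Σ² = 150/46189  (sign -1)
B: Δ: 8! 8! 4! / 21! → 1/1309458150; sum: t=2:+1/19906560 t=3:−1/3110400 t=4:+1/3317760 t=5:−1/21772800 t=6:+1/1393459200 = -1/66355200; 3j²(8 6 6; 2 0 -2) = Δ·Π!·Σ² = 21/92378  (sign -1)
I_A²/I_B² = (150/46189)/(21/92378) = 100/7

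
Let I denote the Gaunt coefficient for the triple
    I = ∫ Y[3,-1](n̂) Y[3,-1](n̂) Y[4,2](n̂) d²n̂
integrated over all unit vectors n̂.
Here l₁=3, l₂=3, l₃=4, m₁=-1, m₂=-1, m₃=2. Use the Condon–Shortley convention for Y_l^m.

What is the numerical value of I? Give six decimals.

Rules hold: Σm=0, L=10 even, 0≤4≤6.
N = 7·7·9 = 441
Δ = 2!·4!·4!/11! = 1/34650
Racah Σ t=0..2: t=0:+1/72 t=1:−1/16 t=2:+1/72 = -5/144
⇒ 3j(3 3 4; 0 0 0)² = 2/77, sgn -1
Racah Σ t=0..2: t=0:+1/192 t=1:−1/36 t=2:+1/192 = -5/288
⇒ 3j(3 3 4; -1 -1 2)² = 20/693, sgn -1
4πI² = N·(3j₀)²·(3jₘ)² = 40/121
I = +1·√(0.330579/4π) = 0.16219310

0.162193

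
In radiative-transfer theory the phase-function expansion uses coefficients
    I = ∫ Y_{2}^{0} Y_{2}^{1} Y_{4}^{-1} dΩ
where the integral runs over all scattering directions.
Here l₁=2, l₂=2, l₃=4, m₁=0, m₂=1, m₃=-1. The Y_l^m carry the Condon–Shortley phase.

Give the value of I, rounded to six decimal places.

m-sum 0 ✓  L=8 even ✓  0≤4≤4 ✓
Π(2lᵢ+1) = 5×5×9 = 225
triangle coeff Δ(2,2,4) = 1/630
Σ_t [0,0]: t=0:+1/16 = 1/16
(3j)²=2/35 [(2 2 4; 0 0 0)], sign=+1
Σ_t [0,0]: t=0:+1/24 = 1/24
(3j)²=1/21 [(2 2 4; 0 1 -1)], sign=-1
⇒ 4πI² = 30/49
I = (-1)√(30/49/(4π)) = -0.22072812

-0.220728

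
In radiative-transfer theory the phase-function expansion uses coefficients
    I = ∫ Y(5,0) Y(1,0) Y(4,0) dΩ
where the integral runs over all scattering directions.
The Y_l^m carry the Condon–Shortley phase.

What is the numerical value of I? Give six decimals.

0.245532

Rules hold: Σm=0, L=10 even, 4≤4≤6.
N = 11·3·9 = 297
Δ = 2!·8!·0!/11! = 1/495
Racah Σ t=1..1: t=1:−1/576 = -1/576
⇒ 3j(5 1 4; 0 0 0)² = 5/99, sgn -1
(m-triple is (0,0,0) — same symbol as above.)
4πI² = N·(3j₀)²·(3jₘ)² = 25/33
I = +1·√(0.757576/4π) = 0.24553200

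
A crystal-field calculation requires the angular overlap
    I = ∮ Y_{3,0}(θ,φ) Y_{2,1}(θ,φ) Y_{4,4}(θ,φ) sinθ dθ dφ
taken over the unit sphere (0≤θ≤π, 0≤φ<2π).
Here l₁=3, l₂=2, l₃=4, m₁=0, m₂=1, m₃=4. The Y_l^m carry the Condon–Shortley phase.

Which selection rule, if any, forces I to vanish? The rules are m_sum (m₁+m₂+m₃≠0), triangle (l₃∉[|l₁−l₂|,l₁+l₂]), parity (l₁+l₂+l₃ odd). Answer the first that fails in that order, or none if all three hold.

azimuthal sum: 0 + 1 + 4 = 5  ✗
1 ≤ 4 ≤ 5 (triangle on l)
L = 3 + 2 + 4 = 9 (odd)

m_sum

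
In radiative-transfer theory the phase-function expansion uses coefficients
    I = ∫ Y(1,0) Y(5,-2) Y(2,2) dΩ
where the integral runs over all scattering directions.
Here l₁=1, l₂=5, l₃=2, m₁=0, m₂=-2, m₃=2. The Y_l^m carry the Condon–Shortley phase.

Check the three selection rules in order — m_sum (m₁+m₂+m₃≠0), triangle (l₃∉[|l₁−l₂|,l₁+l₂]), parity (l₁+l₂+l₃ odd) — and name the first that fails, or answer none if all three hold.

triangle

azimuthal sum: 0 − 2 + 2 = 0  ✓
4 ≤ 2 ≤ 6 (triangle on l)  ✗
L = 1 + 5 + 2 = 8 (even)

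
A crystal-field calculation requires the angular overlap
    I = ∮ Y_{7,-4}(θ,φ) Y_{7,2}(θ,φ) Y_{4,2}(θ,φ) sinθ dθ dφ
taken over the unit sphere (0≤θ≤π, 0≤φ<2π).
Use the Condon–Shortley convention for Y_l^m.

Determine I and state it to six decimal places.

Checks pass: Σm=0; 18 even; l₃=4∈[0,14].
(2·7+1)(2·7+1)(2·4+1) = 2025
Δ: 10! 4! 4! / 19! → 1/58198140
sum: t=3:−1/17418240 t=4:+1/622080 t=5:−1/230400 t=6:+1/622080 t=7:−1/17418240 = -1/806400
3j²(7 7 4; 0 0 0) = Δ·Π!·Σ² = 2268/230945  (sign -1)
sum: t=7:−1/2903040 t=8:+1/2903040 t=9:−1/34836480 = -1/34836480
3j²(7 7 4; -4 2 2) = Δ·Π!·Σ² = 25/117572  (sign -1)
combine: 4πI² = 2025·2268/230945·25/117572 = 820125/193947611
take √, sign +1: I = 0.01834395

0.018344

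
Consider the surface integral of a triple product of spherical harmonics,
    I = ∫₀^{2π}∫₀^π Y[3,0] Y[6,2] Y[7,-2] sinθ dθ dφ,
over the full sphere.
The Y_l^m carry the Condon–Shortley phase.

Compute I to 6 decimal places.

Checks pass: Σm=0; 16 even; l₃=7∈[3,9].
(2·3+1)(2·6+1)(2·7+1) = 1365
Δ: 2! 4! 10! / 17! → 1/2042040
sum: t=0:+1/207360 t=1:−1/57600 t=2:+1/207360 = -1/129600
3j²(3 6 7; 0 0 0) = Δ·Π!·Σ² = 168/12155  (sign +1)
sum: t=0:+1/967680 t=1:−1/120960 t=2:+1/207360 = -1/414720
3j²(3 6 7; 0 2 -2) = Δ·Π!·Σ² = 21/4862  (sign +1)
combine: 4πI² = 1365·168/12155·21/4862 = 37044/454597
take √, sign +1: I = 0.08052685

0.080527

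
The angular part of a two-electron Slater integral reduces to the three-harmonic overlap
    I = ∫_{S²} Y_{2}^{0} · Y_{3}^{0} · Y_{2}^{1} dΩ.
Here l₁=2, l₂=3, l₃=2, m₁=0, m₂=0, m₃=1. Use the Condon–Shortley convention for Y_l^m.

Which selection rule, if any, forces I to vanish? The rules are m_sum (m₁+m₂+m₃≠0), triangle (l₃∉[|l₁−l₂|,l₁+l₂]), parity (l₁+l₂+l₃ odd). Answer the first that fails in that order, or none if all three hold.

m_sum

Σmᵢ = 1  ✗
l₃∈[|l₁−l₂|,l₁+l₂]=[1,5], have l₃=2
Σlᵢ = 7 ⇒ odd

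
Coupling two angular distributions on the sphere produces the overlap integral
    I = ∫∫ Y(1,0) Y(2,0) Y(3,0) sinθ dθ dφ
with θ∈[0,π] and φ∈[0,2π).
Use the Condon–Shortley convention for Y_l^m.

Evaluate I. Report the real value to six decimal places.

0.247767

m-sum 0 ✓  L=6 even ✓  1≤3≤3 ✓
Π(2lᵢ+1) = 3×5×7 = 105
triangle coeff Δ(1,2,3) = 1/105
Σ_t [0,0]: t=0:+1/4 = 1/4
(3j)²=3/35 [(1 2 3; 0 0 0)], sign=-1
(m-triple is (0,0,0) — same symbol as above.)
⇒ 4πI² = 27/35
I = (+1)√(27/35/(4π)) = 0.24776670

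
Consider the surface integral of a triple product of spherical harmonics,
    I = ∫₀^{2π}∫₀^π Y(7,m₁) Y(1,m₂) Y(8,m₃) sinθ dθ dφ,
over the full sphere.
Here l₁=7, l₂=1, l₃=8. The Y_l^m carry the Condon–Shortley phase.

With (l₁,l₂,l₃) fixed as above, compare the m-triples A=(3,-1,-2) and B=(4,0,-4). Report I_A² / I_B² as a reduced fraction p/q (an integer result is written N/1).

5/16

Shared (l₁,l₂,l₃)=(7,1,8): N and (l;000)² cancel in I_A²/I_B².
A: Δ = 0!·14!·2!/17! = 1/2040; Racah Σ t=0..0: t=0:+1/174182400 = 1/174182400; ⇒ 3j(7 1 8; 3 -1 -2)² = 1/136, sgn +1
B: Δ = 0!·14!·2!/17! = 1/2040; Racah Σ t=0..0: t=0:+1/239500800 = 1/239500800; ⇒ 3j(7 1 8; 4 0 -4)² = 2/85, sgn +1
I_A²/I_B² = (1/136)/(2/85) = 5/16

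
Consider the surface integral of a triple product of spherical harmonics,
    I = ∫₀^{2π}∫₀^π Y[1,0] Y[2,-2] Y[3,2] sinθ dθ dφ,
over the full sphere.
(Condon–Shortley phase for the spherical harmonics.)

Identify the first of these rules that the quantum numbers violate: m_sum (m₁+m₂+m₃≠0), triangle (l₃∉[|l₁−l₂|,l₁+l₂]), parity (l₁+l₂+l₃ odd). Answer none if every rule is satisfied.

none

Σmᵢ = 0  ✓
l₃∈[|l₁−l₂|,l₁+l₂]=[1,3], have l₃=3  ✓
Σlᵢ = 6 ⇒ even  ✓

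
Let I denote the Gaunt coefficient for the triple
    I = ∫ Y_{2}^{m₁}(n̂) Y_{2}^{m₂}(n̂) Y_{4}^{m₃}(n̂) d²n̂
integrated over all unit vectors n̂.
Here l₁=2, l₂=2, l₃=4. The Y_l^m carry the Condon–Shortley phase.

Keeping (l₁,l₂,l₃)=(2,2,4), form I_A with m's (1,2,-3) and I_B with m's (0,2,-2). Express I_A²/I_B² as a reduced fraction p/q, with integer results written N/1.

Same 2,2,4: normalisation and zero-m 3j drop out of the ratio.
A: Δ: 0! 4! 4! / 9! → 1/630; sum: t=0:+1/144 = 1/144; 3j²(2 2 4; 1 2 -3) = Δ·Π!·Σ² = 1/18  (sign -1)
B: Δ: 0! 4! 4! / 9! → 1/630; sum: t=0:+1/96 = 1/96; 3j²(2 2 4; 0 2 -2) = Δ·Π!·Σ² = 1/42  (sign +1)
I_A²/I_B² = (1/18)/(1/42) = 7/3

7/3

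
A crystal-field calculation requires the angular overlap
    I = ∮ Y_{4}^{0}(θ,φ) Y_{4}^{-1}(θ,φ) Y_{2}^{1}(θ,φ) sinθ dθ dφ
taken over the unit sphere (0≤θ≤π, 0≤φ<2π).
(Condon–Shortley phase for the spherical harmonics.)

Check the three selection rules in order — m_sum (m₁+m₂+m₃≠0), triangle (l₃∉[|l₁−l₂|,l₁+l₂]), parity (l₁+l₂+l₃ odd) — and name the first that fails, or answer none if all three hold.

m₁+m₂+m₃ = 0 − 1 + 1 = 0  ✓
triangle: |4−4|=0 ≤ l₃=2 ≤ 4+4=8  ✓
parity: l₁+l₂+l₃ = 10 is even  ✓

none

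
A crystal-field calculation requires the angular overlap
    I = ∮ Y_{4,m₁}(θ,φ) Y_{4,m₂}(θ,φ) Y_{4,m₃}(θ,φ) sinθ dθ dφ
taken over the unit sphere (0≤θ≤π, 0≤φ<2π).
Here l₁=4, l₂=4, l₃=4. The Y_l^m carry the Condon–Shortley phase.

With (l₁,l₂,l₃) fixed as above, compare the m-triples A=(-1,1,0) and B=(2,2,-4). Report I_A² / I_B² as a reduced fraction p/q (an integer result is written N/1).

9/70

Shared (l₁,l₂,l₃)=(4,4,4): N and (l;000)² cancel in I_A²/I_B².
A: Δ = 4!·4!·4!/13! = 1/450450; Racah Σ t=1..4: t=1:−1/3456 t=2:+1/144 t=3:−1/96 t=4:+1/864 = -1/384; ⇒ 3j(4 4 4; -1 1 0)² = 9/2002, sgn -1
B: Δ = 4!·4!·4!/13! = 1/450450; Racah Σ t=2..2: t=2:+1/2304 = 1/2304; ⇒ 3j(4 4 4; 2 2 -4)² = 5/143, sgn +1
I_A²/I_B² = (9/2002)/(5/143) = 9/70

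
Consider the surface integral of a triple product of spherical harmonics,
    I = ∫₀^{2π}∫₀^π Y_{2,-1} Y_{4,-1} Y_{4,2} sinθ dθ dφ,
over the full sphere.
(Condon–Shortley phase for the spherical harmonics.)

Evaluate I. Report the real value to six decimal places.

m-sum 0 ✓  L=10 even ✓  2≤4≤6 ✓
Π(2lᵢ+1) = 5×9×9 = 405
triangle coeff Δ(2,4,4) = 1/13860
Σ_t [0,2]: t=0:+1/192 t=1:−1/36 t=2:+1/192 = -5/288
(3j)²=20/693 [(2 4 4; 0 0 0)], sign=-1
Σ_t [1,2]: t=1:−1/96 t=2:+1/240 = -1/160
(3j)²=27/1540 [(2 4 4; -1 -1 2)], sign=-1
⇒ 4πI² = 1215/5929
I = (+1)√(1215/5929/(4π)) = 0.12770047

0.127700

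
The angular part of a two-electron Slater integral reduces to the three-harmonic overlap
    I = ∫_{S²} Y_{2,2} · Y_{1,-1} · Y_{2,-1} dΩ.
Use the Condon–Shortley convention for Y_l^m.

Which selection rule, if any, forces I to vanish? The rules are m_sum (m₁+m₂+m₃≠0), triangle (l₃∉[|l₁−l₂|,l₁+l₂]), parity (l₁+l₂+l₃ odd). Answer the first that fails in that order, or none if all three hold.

parity

azimuthal sum: 2 − 1 − 1 = 0  ✓
1 ≤ 2 ≤ 3 (triangle on l)  ✓
L = 2 + 1 + 2 = 5 (odd)  ✗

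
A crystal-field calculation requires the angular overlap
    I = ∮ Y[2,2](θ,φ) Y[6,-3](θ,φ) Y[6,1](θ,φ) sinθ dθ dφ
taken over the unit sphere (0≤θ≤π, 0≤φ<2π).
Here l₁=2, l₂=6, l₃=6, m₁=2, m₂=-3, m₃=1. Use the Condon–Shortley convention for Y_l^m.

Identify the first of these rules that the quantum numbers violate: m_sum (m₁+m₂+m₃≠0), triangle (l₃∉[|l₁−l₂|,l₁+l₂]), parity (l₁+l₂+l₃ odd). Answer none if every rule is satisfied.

none

azimuthal sum: 2 − 3 + 1 = 0  ✓
4 ≤ 6 ≤ 8 (triangle on l)  ✓
L = 2 + 6 + 6 = 14 (even)  ✓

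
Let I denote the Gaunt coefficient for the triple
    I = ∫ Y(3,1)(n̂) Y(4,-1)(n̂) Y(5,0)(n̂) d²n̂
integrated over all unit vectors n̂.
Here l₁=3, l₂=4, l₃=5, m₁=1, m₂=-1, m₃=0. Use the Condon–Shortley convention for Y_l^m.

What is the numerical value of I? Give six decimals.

-0.009577

Checks pass: Σm=0; 12 even; l₃=5∈[1,7].
(2·3+1)(2·4+1)(2·5+1) = 693
Δ: 2! 4! 6! / 13! → 1/180180
sum: t=0:+1/576 t=1:−1/144 t=2:+1/576 = -1/288
3j²(3 4 5; 0 0 0) = Δ·Π!·Σ² = 20/1001  (sign +1)
sum: t=0:+1/288 t=1:−1/288 t=2:+1/5760 = 1/5760
3j²(3 4 5; 1 -1 0) = Δ·Π!·Σ² = 1/12012  (sign -1)
combine: 4πI² = 693·20/1001·1/12012 = 15/13013
take √, sign -1: I = -0.00957750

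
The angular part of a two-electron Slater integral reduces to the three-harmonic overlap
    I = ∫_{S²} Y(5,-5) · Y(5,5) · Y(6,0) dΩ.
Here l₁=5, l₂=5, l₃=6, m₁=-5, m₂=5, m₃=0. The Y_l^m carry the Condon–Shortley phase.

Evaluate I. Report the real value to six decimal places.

0.046023

Rules hold: Σm=0, L=16 even, 0≤6≤10.
N = 11·11·13 = 1573
Δ = 4!·6!·6!/17! = 1/28588560
Racah Σ t=0..4: t=0:+1/345600 t=1:−1/13824 t=2:+1/5184 t=3:−1/13824 t=4:+1/345600 = 7/129600
⇒ 3j(5 5 6; 0 0 0)² = 80/7293, sgn +1
Racah Σ t=4..4: t=4:+1/12441600 = 1/12441600
⇒ 3j(5 5 6; -5 5 0)² = 15/9724, sgn +1
4πI² = N·(3j₀)²·(3jₘ)² = 100/3757
I = +1·√(0.026617/4π) = 0.04602295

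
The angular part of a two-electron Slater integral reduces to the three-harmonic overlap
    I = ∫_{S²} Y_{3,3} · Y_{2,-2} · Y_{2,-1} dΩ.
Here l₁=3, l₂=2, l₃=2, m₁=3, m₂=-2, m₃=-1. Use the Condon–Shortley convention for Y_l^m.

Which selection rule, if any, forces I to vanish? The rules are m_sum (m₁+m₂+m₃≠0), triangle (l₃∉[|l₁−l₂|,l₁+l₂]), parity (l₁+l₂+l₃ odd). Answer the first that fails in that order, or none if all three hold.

parity

azimuthal sum: 3 − 2 − 1 = 0  ✓
1 ≤ 2 ≤ 5 (triangle on l)  ✓
L = 3 + 2 + 2 = 7 (odd)  ✗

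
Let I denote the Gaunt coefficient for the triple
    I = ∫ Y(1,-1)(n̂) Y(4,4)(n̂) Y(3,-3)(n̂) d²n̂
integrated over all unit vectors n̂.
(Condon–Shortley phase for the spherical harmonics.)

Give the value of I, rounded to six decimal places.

Checks pass: Σm=0; 8 even; l₃=3∈[3,5].
(2·1+1)(2·4+1)(2·3+1) = 189
Δ: 2! 0! 6! / 9! → 1/252
sum: t=1:−1/36 = -1/36
3j²(1 4 3; 0 0 0) = Δ·Π!·Σ² = 4/63  (sign +1)
sum: t=2:+1/1440 = 1/1440
3j²(1 4 3; -1 4 -3) = Δ·Π!·Σ² = 1/9  (sign +1)
combine: 4πI² = 189·4/63·1/9 = 4/3
take √, sign +1: I = 0.32573501

0.325735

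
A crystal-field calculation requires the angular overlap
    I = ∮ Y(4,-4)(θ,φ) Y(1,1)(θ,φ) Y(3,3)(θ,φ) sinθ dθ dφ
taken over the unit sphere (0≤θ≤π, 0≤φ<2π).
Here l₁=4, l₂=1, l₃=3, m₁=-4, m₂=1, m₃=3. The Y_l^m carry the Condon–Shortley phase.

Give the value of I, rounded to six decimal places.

m-sum 0 ✓  L=8 even ✓  3≤3≤5 ✓
Π(2lᵢ+1) = 9×3×7 = 189
triangle coeff Δ(4,1,3) = 1/252
Σ_t [1,1]: t=1:−1/36 = -1/36
(3j)²=4/63 [(4 1 3; 0 0 0)], sign=+1
Σ_t [2,2]: t=2:+1/1440 = 1/1440
(3j)²=1/9 [(4 1 3; -4 1 3)], sign=+1
⇒ 4πI² = 4/3
I = (+1)√(4/3/(4π)) = 0.32573501

0.325735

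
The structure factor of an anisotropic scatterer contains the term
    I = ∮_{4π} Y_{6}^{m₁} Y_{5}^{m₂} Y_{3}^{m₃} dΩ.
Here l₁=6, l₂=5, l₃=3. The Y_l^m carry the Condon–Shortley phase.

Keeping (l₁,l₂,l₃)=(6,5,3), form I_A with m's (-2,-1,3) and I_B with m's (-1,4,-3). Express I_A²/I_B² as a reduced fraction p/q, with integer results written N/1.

Shared (l₁,l₂,l₃)=(6,5,3): N and (l;000)² cancel in I_A²/I_B².
A: Δ = 8!·4!·2!/15! = 1/675675; Racah Σ t=4..4: t=4:+1/27648 = 1/27648; ⇒ 3j(6 5 3; -2 -1 3)² = 10/429, sgn +1
B: Δ = 8!·4!·2!/15! = 1/675675; Racah Σ t=7..7: t=7:−1/241920 = -1/241920; ⇒ 3j(6 5 3; -1 4 -3)² = 4/1001, sgn -1
I_A²/I_B² = (10/429)/(4/1001) = 35/6

35/6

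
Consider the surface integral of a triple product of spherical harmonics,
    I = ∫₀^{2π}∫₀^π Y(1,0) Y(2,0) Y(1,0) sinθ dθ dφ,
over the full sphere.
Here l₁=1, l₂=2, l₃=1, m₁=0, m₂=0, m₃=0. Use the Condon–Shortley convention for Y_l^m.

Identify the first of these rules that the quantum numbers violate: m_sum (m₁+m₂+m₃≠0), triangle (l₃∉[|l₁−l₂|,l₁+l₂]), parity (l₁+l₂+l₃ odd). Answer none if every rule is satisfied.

m₁+m₂+m₃ = 0 + 0 + 0 = 0  ✓
triangle: |1−2|=1 ≤ l₃=1 ≤ 1+2=3  ✓
parity: l₁+l₂+l₃ = 4 is even  ✓

none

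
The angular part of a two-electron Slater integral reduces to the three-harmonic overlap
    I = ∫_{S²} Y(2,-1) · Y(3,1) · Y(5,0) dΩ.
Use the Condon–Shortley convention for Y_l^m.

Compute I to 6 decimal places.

Rules hold: Σm=0, L=10 even, 1≤5≤5.
N = 5·7·11 = 385
Δ = 0!·4!·6!/11! = 1/2310
Racah Σ t=0..0: t=0:+1/144 = 1/144
⇒ 3j(2 3 5; 0 0 0)² = 10/231, sgn -1
Racah Σ t=0..0: t=0:+1/288 = 1/288
⇒ 3j(2 3 5; -1 1 0)² = 5/231, sgn -1
4πI² = N·(3j₀)²·(3jₘ)² = 250/693
I = +1·√(0.36075/4π) = 0.16943318

0.169433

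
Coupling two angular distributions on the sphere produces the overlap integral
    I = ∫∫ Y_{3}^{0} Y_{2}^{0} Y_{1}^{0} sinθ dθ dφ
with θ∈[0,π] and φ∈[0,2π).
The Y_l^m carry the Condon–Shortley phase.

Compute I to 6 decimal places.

m-sum 0 ✓  L=6 even ✓  1≤1≤5 ✓
Π(2lᵢ+1) = 7×5×3 = 105
triangle coeff Δ(3,2,1) = 1/105
Σ_t [2,2]: t=2:+1/4 = 1/4
(3j)²=3/35 [(3 2 1; 0 0 0)], sign=-1
(m-triple is (0,0,0) — same symbol as above.)
⇒ 4πI² = 27/35
I = (+1)√(27/35/(4π)) = 0.24776670

0.247767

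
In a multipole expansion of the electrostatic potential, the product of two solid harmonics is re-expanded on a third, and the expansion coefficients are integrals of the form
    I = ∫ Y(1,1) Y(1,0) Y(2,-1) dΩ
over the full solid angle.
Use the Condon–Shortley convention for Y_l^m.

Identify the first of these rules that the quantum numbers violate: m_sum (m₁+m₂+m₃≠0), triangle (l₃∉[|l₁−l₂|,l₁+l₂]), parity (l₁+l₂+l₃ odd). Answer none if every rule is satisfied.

none

azimuthal sum: 1 + 0 − 1 = 0  ✓
0 ≤ 2 ≤ 2 (triangle on l)  ✓
L = 1 + 1 + 2 = 4 (even)  ✓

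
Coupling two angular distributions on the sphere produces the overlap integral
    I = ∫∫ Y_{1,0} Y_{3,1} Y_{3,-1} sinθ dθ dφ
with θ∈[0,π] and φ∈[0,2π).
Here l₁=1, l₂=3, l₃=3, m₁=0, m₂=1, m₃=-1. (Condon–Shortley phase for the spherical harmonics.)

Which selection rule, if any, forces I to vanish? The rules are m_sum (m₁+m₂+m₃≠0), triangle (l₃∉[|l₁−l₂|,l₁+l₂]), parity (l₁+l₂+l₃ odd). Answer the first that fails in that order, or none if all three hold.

m₁+m₂+m₃ = 0 + 1 − 1 = 0  ✓
triangle: |1−3|=2 ≤ l₃=3 ≤ 1+3=4  ✓
parity: l₁+l₂+l₃ = 7 is odd  ✗

parity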